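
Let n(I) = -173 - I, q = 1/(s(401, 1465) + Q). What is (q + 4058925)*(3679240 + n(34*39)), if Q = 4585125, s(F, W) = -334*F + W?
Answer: 66467801157998584541/4452656 ≈ 1.4928e+13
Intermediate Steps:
s(F, W) = W - 334*F
q = 1/4452656 (q = 1/((1465 - 334*401) + 4585125) = 1/((1465 - 133934) + 4585125) = 1/(-132469 + 4585125) = 1/4452656 ≈ 2.2459e-7)
(q + 4058925)*(3679240 + n(34*39)) = (1/4452656 + 4058925)*(3679240 + (-173 - 34*39)) = 18072996754801*(3679240 + (-173 - 1*1326))/4452656 = 18072996754801*(3679240 + (-173 - 1326))/4452656 = 18072996754801*(3679240 - 1499)/4452656 = (18072996754801/4452656)*3677741 = 66467801157998584541/4452656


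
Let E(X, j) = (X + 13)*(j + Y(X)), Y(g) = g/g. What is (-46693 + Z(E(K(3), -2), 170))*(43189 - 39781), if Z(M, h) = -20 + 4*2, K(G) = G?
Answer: -159170640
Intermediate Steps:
Y(g) = 1
E(X, j) = (1 + j)*(13 + X) (E(X, j) = (X + 13)*(j + 1) = (13 + X)*(1 + j) = (1 + j)*(13 + X))
Z(M, h) = -12 (Z(M, h) = -20 + 8 = -12)
(-46693 + Z(E(K(3), -2), 170))*(43189 - 39781) = (-46693 - 12)*(43189 - 39781) = -46705*3408 = -159170640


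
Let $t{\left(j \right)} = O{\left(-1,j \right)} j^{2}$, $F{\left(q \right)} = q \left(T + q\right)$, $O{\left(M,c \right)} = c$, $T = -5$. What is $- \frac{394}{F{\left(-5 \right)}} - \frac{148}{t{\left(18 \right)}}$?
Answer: $- \frac{288151}{36450} \approx -7.9054$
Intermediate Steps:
$F{\left(q \right)} = q \left(-5 + q\right)$
$t{\left(j \right)} = j^{3}$ ($t{\left(j \right)} = j j^{2} = j^{3}$)
$- \frac{394}{F{\left(-5 \right)}} - \frac{148}{t{\left(18 \right)}} = - \frac{394}{\left(-5\right) \left(-5 - 5\right)} - \frac{148}{18^{3}} = - \frac{394}{\left(-5\right) \left(-10\right)} - \frac{148}{5832} = - \frac{394}{50} - \frac{37}{1458} = \left(-394\right) \frac{1}{50} - \frac{37}{1458} = - \frac{197}{25} - \frac{37}{1458} = - \frac{288151}{36450}$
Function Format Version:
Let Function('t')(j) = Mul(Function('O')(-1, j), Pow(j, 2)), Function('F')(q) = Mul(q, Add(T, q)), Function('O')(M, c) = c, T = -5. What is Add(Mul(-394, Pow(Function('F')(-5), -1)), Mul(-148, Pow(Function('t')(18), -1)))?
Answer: Rational(-288151, 36450) ≈ -7.9054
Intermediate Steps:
Function('F')(q) = Mul(q, Add(-5, q))
Function('t')(j) = Pow(j, 3) (Function('t')(j) = Mul(j, Pow(j, 2)) = Pow(j, 3))
Add(Mul(-394, Pow(Function('F')(-5), -1)), Mul(-148, Pow(Function('t')(18), -1))) = Add(Mul(-394, Pow(Mul(-5, Add(-5, -5)), -1)), Mul(-148, Pow(Pow(18, 3), -1))) = Add(Mul(-394, Pow(Mul(-5, -10), -1)), Mul(-148, Pow(5832, -1))) = Add(Mul(-394, Pow(50, -1)), Mul(-148, Rational(1, 5832))) = Add(Mul(-394, Rational(1, 50)), Rational(-37, 1458)) = Add(Rational(-197, 25), Rational(-37, 1458)) = Rational(-288151, 36450)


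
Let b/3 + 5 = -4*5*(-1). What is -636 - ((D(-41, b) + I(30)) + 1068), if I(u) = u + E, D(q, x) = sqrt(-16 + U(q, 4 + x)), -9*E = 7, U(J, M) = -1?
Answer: -15599/9 - I*sqrt(17) ≈ -1733.2 - 4.1231*I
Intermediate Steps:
E = -7/9 (E = -1/9*7 = -7/9 ≈ -0.77778)
b = 45 (b = -15 + 3*(-4*5*(-1)) = -15 + 3*(-20*(-1)) = -15 + 3*20 = -15 + 60 = 45)
D(q, x) = I*sqrt(17) (D(q, x) = sqrt(-16 - 1) = sqrt(-17) = I*sqrt(17))
I(u) = -7/9 + u (I(u) = u - 7/9 = -7/9 + u)
-636 - ((D(-41, b) + I(30)) + 1068) = -636 - ((I*sqrt(17) + (-7/9 + 30)) + 1068) = -636 - ((I*sqrt(17) + 263/9) + 1068) = -636 - ((263/9 + I*sqrt(17)) + 1068) = -636 - (9875/9 + I*sqrt(17)) = -636 + (-9875/9 - I*sqrt(17)) = -15599/9 - I*sqrt(17)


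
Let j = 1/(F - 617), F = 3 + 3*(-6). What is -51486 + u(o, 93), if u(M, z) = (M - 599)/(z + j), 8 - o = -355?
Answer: -3026238802/58775 ≈ -51489.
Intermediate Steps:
o = 363 (o = 8 - 1*(-355) = 8 + 355 = 363)
F = -15 (F = 3 - 18 = -15)
j = -1/632 (j = 1/(-15 - 617) = 1/(-632) = -1/632 ≈ -0.0015823)
u(M, z) = (-599 + M)/(-1/632 + z) (u(M, z) = (M - 599)/(z - 1/632) = (-599 + M)/(-1/632 + z))
-51486 + u(o, 93) = -51486 + 632*(-599 + 363)/(-1 + 632*93) = -51486 + 632*(-236)/(-1 + 58776) = -51486 + 632*(-236)/58775 = -51486 + 632*(1/58775)*(-236) = -51486 - 149152/58775 = -3026238802/58775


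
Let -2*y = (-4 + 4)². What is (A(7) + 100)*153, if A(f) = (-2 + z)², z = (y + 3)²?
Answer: 22797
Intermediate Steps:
y = 0 (y = -(-4 + 4)²/2 = -½*0² = -½*0 = 0)
z = 9 (z = (0 + 3)² = 3² = 9)
A(f) = 49 (A(f) = (-2 + 9)² = 7² = 49)
(A(7) + 100)*153 = (49 + 100)*153 = 149*153 = 22797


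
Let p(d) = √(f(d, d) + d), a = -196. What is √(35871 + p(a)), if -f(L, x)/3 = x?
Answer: √(35871 + 14*√2) ≈ 189.45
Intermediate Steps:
f(L, x) = -3*x
p(d) = √2*√(-d) (p(d) = √(-3*d + d) = √(-2*d) = √2*√(-d))
√(35871 + p(a)) = √(35871 + √2*√(-1*(-196))) = √(35871 + √2*√196) = √(35871 + √2*14) = √(35871 + 14*√2)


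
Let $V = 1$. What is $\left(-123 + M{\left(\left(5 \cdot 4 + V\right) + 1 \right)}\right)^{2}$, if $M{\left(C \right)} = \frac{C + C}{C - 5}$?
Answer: $\frac{4190209}{289} \approx 14499.0$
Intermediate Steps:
$M{\left(C \right)} = \frac{2 C}{-5 + C}$
$\left(-123 + M{\left(\left(5 \cdot 4 + V\right) + 1 \right)}\right)^{2} = \left(-123 + \frac{2 \left(\left(5 \cdot 4 + 1\right) + 1\right)}{-5 + \left(\left(5 \cdot 4 + 1\right) + 1\right)}\right)^{2} = \left(-123 + \frac{2 \left(\left(20 + 1\right) + 1\right)}{-5 + \left(\left(20 + 1\right) + 1\right)}\right)^{2} = \left(-123 + \frac{2 \left(21 + 1\right)}{-5 + \left(21 + 1\right)}\right)^{2} = \left(-123 + 2 \cdot 22 \frac{1}{-5 + 22}\right)^{2} = \left(-123 + 2 \cdot 22 \cdot \frac{1}{17}\right)^{2} = \left(-123 + \frac{44}{17}\right)^{2} = \left(- \frac{2047}{17}\right)^{2} = \frac{4190209}{289}$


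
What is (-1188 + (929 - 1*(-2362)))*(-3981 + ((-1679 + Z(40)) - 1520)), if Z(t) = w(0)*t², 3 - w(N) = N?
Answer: -5005140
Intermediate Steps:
w(N) = 3 - N
Z(t) = 3*t² (Z(t) = (3 - 1*0)*t² = (3 + 0)*t² = 3*t²)
(-1188 + (929 - 1*(-2362)))*(-3981 + ((-1679 + Z(40)) - 1520)) = (-1188 + (929 - 1*(-2362)))*(-3981 + ((-1679 + 3*40²) - 1520)) = (-1188 + (929 + 2362))*(-3981 + ((-1679 + 3*1600) - 1520)) = (-1188 + 3291)*(-3981 + ((-1679 + 4800) - 1520)) = 2103*(-3981 + (3121 - 1520)) = 2103*(-3981 + 1601) = 2103*(-2380) = -5005140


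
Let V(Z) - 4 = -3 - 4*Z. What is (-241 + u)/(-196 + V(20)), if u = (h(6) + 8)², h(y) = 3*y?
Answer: -87/55 ≈ -1.5818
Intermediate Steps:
V(Z) = 1 - 4*Z (V(Z) = 4 + (-3 - 4*Z) = 1 - 4*Z)
u = 676 (u = (3*6 + 8)² = (18 + 8)² = 26² = 676)
(-241 + u)/(-196 + V(20)) = (-241 + 676)/(-196 + (1 - 4*20)) = 435/(-196 + (1 - 80)) = 435/(-196 - 79) = 435/(-275) = 435*(-1/275) = -87/55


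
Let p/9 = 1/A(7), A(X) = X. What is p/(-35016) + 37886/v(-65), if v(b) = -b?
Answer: 3095437549/5310760 ≈ 582.86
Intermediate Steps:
p = 9/7 ≈ 1.2857
p/(-35016) + 37886/v(-65) = (9/7)/(-35016) + 37886/((-1*(-65))) = (9/7)*(-1/35016) + 37886/65 = -3/81704 + 37886*(1/65) = -3/81704 + 37886/65 = 3095437549/5310760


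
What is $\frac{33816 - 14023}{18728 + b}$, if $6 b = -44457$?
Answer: $\frac{39586}{22637} \approx 1.7487$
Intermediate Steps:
$b = - \frac{14819}{2}$ ($b = \frac{1}{6} \left(-44457\right) = - \frac{14819}{2} \approx -7409.5$)
$\frac{33816 - 14023}{18728 + b} = \frac{33816 - 14023}{18728 - \frac{14819}{2}} = \frac{19793}{\frac{22637}{2}} = 19793 \cdot \frac{2}{22637} = \frac{39586}{22637}$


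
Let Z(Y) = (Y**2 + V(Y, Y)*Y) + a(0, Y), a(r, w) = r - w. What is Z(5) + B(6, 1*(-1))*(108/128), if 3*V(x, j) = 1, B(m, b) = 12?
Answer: 763/24 ≈ 31.792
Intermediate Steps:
V(x, j) = 1/3 (V(x, j) = (1/3)*1 = 1/3)
Z(Y) = Y**2 - 2*Y/3 (Z(Y) = (Y**2 + Y/3) + (0 - Y) = (Y**2 + Y/3) - Y = Y**2 - 2*Y/3)
Z(5) + B(6, 1*(-1))*(108/128) = (1/3)*5*(-2 + 3*5) + 12*(108/128) = (1/3)*5*(-2 + 15) + 12*(108*(1/128)) = (1/3)*5*13 + 12*(27/32) = 65/3 + 81/8 = 763/24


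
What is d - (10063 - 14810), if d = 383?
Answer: 5130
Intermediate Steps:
d - (10063 - 14810) = 383 - (10063 - 14810) = 383 - 1*(-4747) = 383 + 4747 = 5130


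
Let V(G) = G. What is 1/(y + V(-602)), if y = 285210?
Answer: 1/284608 ≈ 3.5136e-6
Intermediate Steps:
1/(y + V(-602)) = 1/(285210 - 602) = 1/284608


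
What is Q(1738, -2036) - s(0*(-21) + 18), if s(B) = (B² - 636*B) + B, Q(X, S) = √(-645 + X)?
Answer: 11106 + √1093 ≈ 11139.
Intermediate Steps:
s(B) = B² - 635*B
Q(1738, -2036) - s(0*(-21) + 18) = √(-645 + 1738) - (0*(-21) + 18)*(-635 + (0*(-21) + 18)) = √1093 - (0 + 18)*(-635 + (0 + 18)) = √1093 - 18*(-635 + 18) = √1093 - 18*(-617) = √1093 - 1*(-11106) = √1093 + 11106 = 11106 + √1093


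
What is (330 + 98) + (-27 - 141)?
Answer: 260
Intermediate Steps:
(330 + 98) + (-27 - 141) = 428 - 168 = 260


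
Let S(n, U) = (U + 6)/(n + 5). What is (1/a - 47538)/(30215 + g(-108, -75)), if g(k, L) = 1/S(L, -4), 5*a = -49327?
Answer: -2344906931/1488688860 ≈ -1.5751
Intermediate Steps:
a = -49327/5 (a = (1/5)*(-49327) = -49327/5 ≈ -9865.4)
S(n, U) = (6 + U)/(5 + n)
g(k, L) = 5/2 + L/2 (g(k, L) = 1/((6 - 4)/(5 + L)) = 1/(2/(5 + L)) = 5/2 + L/2)
(1/a - 47538)/(30215 + g(-108, -75)) = (1/(-49327/5) - 47538)/(30215 + (5/2 + (1/2)*(-75))) = (-5/49327 - 47538)/(30215 + (5/2 - 75/2)) = -2344906931/(49327*(30215 - 35)) = -2344906931/49327/30180 = -2344906931/49327*1/30180 = -2344906931/1488688860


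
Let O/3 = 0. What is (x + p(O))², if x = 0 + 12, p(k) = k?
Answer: 144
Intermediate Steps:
O = 0 (O = 3*0 = 0)
x = 12
(x + p(O))² = (12 + 0)² = 12² = 144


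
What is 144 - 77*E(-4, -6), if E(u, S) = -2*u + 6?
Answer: -934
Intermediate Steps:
E(u, S) = 6 - 2*u
144 - 77*E(-4, -6) = 144 - 77*(6 - 2*(-4)) = 144 - 77*(6 + 8) = 144 - 77*14 = 144 - 1078 = -934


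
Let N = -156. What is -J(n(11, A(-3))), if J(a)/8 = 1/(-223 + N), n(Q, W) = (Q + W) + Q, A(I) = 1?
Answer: 8/379 ≈ 0.021108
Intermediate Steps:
n(Q, W) = W + 2*Q
J(a) = -8/379 (J(a) = 8/(-223 - 156) = 8/(-379) = 8*(-1/379) = -8/379)
-J(n(11, A(-3))) = -1*(-8/379) = 8/379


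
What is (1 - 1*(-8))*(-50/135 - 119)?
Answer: -3223/3 ≈ -1074.3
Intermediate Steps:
(1 - 1*(-8))*(-50/135 - 119) = (1 + 8)*(-50*1/135 - 119) = 9*(-10/27 - 119) = 9*(-3223/27) = -3223/3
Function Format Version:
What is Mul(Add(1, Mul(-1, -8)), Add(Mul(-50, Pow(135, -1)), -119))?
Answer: Rational(-3223, 3) ≈ -1074.3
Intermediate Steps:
Mul(Add(1, Mul(-1, -8)), Add(Mul(-50, Pow(135, -1)), -119)) = Mul(Add(1, 8), Add(Mul(-50, Rational(1, 135)), -119)) = Mul(9, Add(Rational(-10, 27), -119)) = Mul(9, Rational(-3223, 27)) = Rational(-3223, 3)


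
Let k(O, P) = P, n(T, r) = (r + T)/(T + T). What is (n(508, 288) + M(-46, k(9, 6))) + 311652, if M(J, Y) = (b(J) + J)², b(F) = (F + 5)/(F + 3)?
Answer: 147319483269/469646 ≈ 3.1368e+5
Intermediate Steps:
n(T, r) = (T + r)/(2*T) (n(T, r) = (T + r)/((2*T)) = (T + r)*(1/(2*T)) = (T + r)/(2*T))
b(F) = (5 + F)/(3 + F)
M(J, Y) = (J + (5 + J)/(3 + J))² (M(J, Y) = ((5 + J)/(3 + J) + J)² = (J + (5 + J)/(3 + J))²)
(n(508, 288) + M(-46, k(9, 6))) + 311652 = ((½)*(508 + 288)/508 + (5 - 46 - 46*(3 - 46))²/(3 - 46)²) + 311652 = ((½)*(1/508)*796 + (5 - 46 - 46*(-43))²/(-43)²) + 311652 = (199/254 + (5 - 46 + 1978)²/1849) + 311652 = (199/254 + (1/1849)*1937²) + 311652 = (199/254 + (1/1849)*3751969) + 311652 = (199/254 + 3751969/1849) + 311652 = 953368077/469646 + 311652 = 147319483269/469646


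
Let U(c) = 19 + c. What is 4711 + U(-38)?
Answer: 4692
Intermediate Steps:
4711 + U(-38) = 4711 + (19 - 38) = 4711 - 19 = 4692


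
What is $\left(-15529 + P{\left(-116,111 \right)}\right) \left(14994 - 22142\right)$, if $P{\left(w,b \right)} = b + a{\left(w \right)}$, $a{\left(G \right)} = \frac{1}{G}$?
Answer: $\frac{3196029843}{29} \approx 1.1021 \cdot 10^{8}$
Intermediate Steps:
$P{\left(w,b \right)} = b + \frac{1}{w}$
$\left(-15529 + P{\left(-116,111 \right)}\right) \left(14994 - 22142\right) = \left(-15529 + \left(111 + \frac{1}{-116}\right)\right) \left(14994 - 22142\right) = \left(-15529 + \left(111 - \frac{1}{116}\right)\right) \left(-7148\right) = \left(-15529 + \frac{12875}{116}\right) \left(-7148\right) = \left(- \frac{1788489}{116}\right) \left(-7148\right) = \frac{3196029843}{29}$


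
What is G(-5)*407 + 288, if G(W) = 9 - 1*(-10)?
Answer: 8021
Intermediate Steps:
G(W) = 19 (G(W) = 9 + 10 = 19)
G(-5)*407 + 288 = 19*407 + 288 = 7733 + 288 = 8021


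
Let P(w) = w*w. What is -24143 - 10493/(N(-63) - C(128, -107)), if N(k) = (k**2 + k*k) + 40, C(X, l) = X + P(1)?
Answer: -189508900/7849 ≈ -24144.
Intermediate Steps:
P(w) = w**2
C(X, l) = 1 + X (C(X, l) = X + 1**2 = X + 1 = 1 + X)
N(k) = 40 + 2*k**2 (N(k) = (k**2 + k**2) + 40 = 2*k**2 + 40 = 40 + 2*k**2)
-24143 - 10493/(N(-63) - C(128, -107)) = -24143 - 10493/((40 + 2*(-63)**2) - (1 + 128)) = -24143 - 10493/((40 + 2*3969) - 1*129) = -24143 - 10493/((40 + 7938) - 129) = -24143 - 10493/(7978 - 129) = -24143 - 10493/7849 = -189508900/7849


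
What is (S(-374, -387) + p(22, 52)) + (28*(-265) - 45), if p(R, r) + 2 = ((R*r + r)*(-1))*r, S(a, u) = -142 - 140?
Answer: -69941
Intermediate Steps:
S(a, u) = -282
p(R, r) = -2 + r*(-r - R*r) (p(R, r) = -2 + ((R*r + r)*(-1))*r = -2 + ((r + R*r)*(-1))*r = -2 + (-r - R*r)*r = -2 + r*(-r - R*r))
(S(-374, -387) + p(22, 52)) + (28*(-265) - 45) = (-282 + (-2 - 1*52² - 1*22*52²)) + (28*(-265) - 45) = (-282 + (-2 - 1*2704 - 1*22*2704)) + (-7420 - 45) = (-282 + (-2 - 2704 - 59488)) - 7465 = (-282 - 62194) - 7465 = -62476 - 7465 = -69941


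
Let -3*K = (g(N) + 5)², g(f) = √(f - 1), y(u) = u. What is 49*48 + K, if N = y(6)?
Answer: 2342 - 10*√5/3 ≈ 2334.5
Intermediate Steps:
N = 6
g(f) = √(-1 + f)
K = -(5 + √5)²/3 (K = -(√(-1 + 6) + 5)²/3 = -(√5 + 5)²/3 = -(5 + √5)²/3 ≈ -17.454)
49*48 + K = 49*48 - (5 + √5)²/3 = 2352 - (5 + √5)²/3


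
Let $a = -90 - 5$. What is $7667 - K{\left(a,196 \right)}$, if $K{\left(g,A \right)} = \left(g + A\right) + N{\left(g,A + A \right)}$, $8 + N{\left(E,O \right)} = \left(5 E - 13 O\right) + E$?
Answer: $13240$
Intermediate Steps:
$a = -95$
$N{\left(E,O \right)} = -8 - 13 O + 6 E$ ($N{\left(E,O \right)} = -8 + \left(\left(5 E - 13 O\right) + E\right) = -8 + \left(\left(- 13 O + 5 E\right) + E\right) = -8 + \left(- 13 O + 6 E\right) = -8 - 13 O + 6 E$)
$K{\left(g,A \right)} = -8 - 25 A + 7 g$ ($K{\left(g,A \right)} = \left(g + A\right) - \left(8 - 6 g + 13 \left(A + A\right)\right) = \left(A + g\right) - \left(8 - 6 g + 13 \cdot 2 A\right) = \left(A + g\right) - \left(8 - 6 g + 26 A\right) = -8 - 25 A + 7 g$)
$7667 - K{\left(a,196 \right)} = 7667 - \left(-8 - 4900 + 7 \left(-95\right)\right) = 7667 - \left(-8 - 4900 - 665\right) = 7667 - -5573 = 7667 + 5573 = 13240$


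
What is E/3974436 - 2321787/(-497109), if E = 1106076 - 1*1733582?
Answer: 1485975826163/329287984254 ≈ 4.5127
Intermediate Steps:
E = -627506 (E = 1106076 - 1733582 = -627506)
E/3974436 - 2321787/(-497109) = -627506/3974436 - 2321787/(-497109) = -627506*1/3974436 - 2321787*(-1/497109) = -313753/1987218 + 773929/165703 = 1485975826163/329287984254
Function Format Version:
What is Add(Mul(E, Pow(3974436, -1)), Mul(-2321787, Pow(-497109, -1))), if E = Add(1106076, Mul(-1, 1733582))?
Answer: Rational(1485975826163, 329287984254) ≈ 4.5127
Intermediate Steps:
E = -627506 (E = Add(1106076, -1733582) = -627506)
Add(Mul(E, Pow(3974436, -1)), Mul(-2321787, Pow(-497109, -1))) = Add(Mul(-627506, Pow(3974436, -1)), Mul(-2321787, Pow(-497109, -1))) = Add(Mul(-627506, Rational(1, 3974436)), Mul(-2321787, Rational(-1, 497109))) = Add(Rational(-313753, 1987218), Rational(773929, 165703)) = Rational(1485975826163, 329287984254)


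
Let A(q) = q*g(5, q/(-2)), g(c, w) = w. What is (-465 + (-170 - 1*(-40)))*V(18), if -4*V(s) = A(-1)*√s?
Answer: -1785*√2/8 ≈ -315.55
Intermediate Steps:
A(q) = -q²/2 (A(q) = q*(q/(-2)) = q*(q*(-½)) = q*(-q/2) = -q²/2)
V(s) = √s/8 (V(s) = -(-½*(-1)²)*√s/4 = -(-½*1)*√s/4 = -(-1)*√s/8 = √s/8)
(-465 + (-170 - 1*(-40)))*V(18) = (-465 + (-170 - 1*(-40)))*(√18/8) = (-465 + (-170 + 40))*((3*√2)/8) = (-465 - 130)*(3*√2/8) = -1785*√2/8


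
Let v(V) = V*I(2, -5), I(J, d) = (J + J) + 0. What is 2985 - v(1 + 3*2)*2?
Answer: 2929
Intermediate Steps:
I(J, d) = 2*J (I(J, d) = 2*J + 0 = 2*J)
v(V) = 4*V (v(V) = V*(2*2) = V*4 = 4*V)
2985 - v(1 + 3*2)*2 = 2985 - 4*(1 + 3*2)*2 = 2985 - 4*(1 + 6)*2 = 2985 - 4*7*2 = 2985 - 28*2 = 2985 - 1*56 = 2985 - 56 = 2929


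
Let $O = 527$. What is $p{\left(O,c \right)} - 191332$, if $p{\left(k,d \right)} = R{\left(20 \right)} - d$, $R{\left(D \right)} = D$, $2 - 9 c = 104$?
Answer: $- \frac{573902}{3} \approx -1.913 \cdot 10^{5}$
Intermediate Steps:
$c = - \frac{34}{3}$ ($c = \frac{2}{9} - \frac{104}{9} = - \frac{34}{3} \approx -11.333$)
$p{\left(k,d \right)} = 20 - d$
$p{\left(O,c \right)} - 191332 = \left(20 - - \frac{34}{3}\right) - 191332 = \left(20 + \frac{34}{3}\right) - 191332 = \frac{94}{3} - 191332 = - \frac{573902}{3}$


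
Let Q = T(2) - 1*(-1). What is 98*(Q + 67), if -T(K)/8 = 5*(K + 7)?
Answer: -28616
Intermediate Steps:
T(K) = -280 - 40*K (T(K) = -40*(K + 7) = -40*(7 + K) = -8*(35 + 5*K) = -280 - 40*K)
Q = -359 (Q = (-280 - 40*2) - 1*(-1) = (-280 - 80) + 1 = -360 + 1 = -359)
98*(Q + 67) = 98*(-359 + 67) = 98*(-292) = -28616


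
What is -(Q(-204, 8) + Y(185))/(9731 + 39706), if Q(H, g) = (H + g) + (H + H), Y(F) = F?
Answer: 419/49437 ≈ 0.0084754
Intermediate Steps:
Q(H, g) = g + 3*H (Q(H, g) = (H + g) + 2*H = g + 3*H)
-(Q(-204, 8) + Y(185))/(9731 + 39706) = -((8 + 3*(-204)) + 185)/(9731 + 39706) = -((8 - 612) + 185)/49437 = -(-604 + 185)/49437 = -(-419)/49437 = -1*(-419/49437) = 419/49437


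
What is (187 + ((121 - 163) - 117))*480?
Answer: 13440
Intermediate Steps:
(187 + ((121 - 163) - 117))*480 = (187 + (-42 - 117))*480 = (187 - 159)*480 = 28*480 = 13440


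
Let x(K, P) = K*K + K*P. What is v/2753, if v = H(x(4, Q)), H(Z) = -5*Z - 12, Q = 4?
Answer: -172/2753 ≈ -0.062477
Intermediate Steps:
x(K, P) = K**2 + K*P
H(Z) = -12 - 5*Z
v = -172 (v = -12 - 20*(4 + 4) = -12 - 20*8 = -12 - 5*32 = -12 - 160 = -172)
v/2753 = -172/2753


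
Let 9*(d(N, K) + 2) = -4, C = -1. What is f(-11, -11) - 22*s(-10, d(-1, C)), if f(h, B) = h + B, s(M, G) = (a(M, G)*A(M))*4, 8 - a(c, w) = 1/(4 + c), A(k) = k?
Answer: 21494/3 ≈ 7164.7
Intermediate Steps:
d(N, K) = -22/9 (d(N, K) = -2 + (⅑)*(-4) = -2 - 4/9 = -22/9)
a(c, w) = 8 - 1/(4 + c)
s(M, G) = 4*M*(31 + 8*M)/(4 + M) (s(M, G) = (((31 + 8*M)/(4 + M))*M)*4 = (M*(31 + 8*M)/(4 + M))*4 = 4*M*(31 + 8*M)/(4 + M))
f(h, B) = B + h
f(-11, -11) - 22*s(-10, d(-1, C)) = (-11 - 11) - 88*(-10)*(31 + 8*(-10))/(4 - 10) = -22 - 88*(-10)*(31 - 80)/(-6) = -22 - 88*(-10)*(-1)*(-49)/6 = -22 - 22*(-980/3) = -22 + 21560/3 = 21494/3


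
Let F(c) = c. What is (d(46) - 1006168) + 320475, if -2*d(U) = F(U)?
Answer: -685716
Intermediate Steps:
d(U) = -U/2
(d(46) - 1006168) + 320475 = (-½*46 - 1006168) + 320475 = (-23 - 1006168) + 320475 = -1006191 + 320475 = -685716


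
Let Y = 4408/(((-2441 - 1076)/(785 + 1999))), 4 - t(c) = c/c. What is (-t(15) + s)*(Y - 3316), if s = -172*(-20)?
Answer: -82261996628/3517 ≈ -2.3390e+7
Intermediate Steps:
t(c) = 3 (t(c) = 4 - c/c = 4 - 1*1 = 4 - 1 = 3)
s = 3440
Y = -12271872/3517 (Y = 4408/((-3517/2784)) = 4408/((-3517*1/2784)) = 4408/(-3517/2784) = 4408*(-2784/3517) = -12271872/3517 ≈ -3489.3)
(-t(15) + s)*(Y - 3316) = (-1*3 + 3440)*(-12271872/3517 - 3316) = (-3 + 3440)*(-23934244/3517) = 3437*(-23934244/3517) = -82261996628/3517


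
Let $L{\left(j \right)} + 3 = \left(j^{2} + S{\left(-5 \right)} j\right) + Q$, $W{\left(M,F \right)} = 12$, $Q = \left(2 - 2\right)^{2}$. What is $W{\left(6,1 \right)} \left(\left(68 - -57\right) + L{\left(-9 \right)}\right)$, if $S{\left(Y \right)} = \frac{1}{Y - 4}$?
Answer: $2448$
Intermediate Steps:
$S{\left(Y \right)} = \frac{1}{-4 + Y}$
$Q = 0$ ($Q = 0^{2} = 0$)
$L{\left(j \right)} = -3 + j^{2} - \frac{j}{9}$ ($L{\left(j \right)} = -3 + \left(\left(j^{2} + \frac{j}{-4 - 5}\right) + 0\right) = -3 + \left(\left(j^{2} + \frac{j}{-9}\right) + 0\right) = -3 + \left(\left(j^{2} - \frac{j}{9}\right) + 0\right) = -3 + \left(j^{2} - \frac{j}{9}\right) = -3 + j^{2} - \frac{j}{9}$)
$W{\left(6,1 \right)} \left(\left(68 - -57\right) + L{\left(-9 \right)}\right) = 12 \left(\left(68 - -57\right) - \left(2 - 81\right)\right) = 12 \left(\left(68 + 57\right) + \left(-3 + 81 + 1\right)\right) = 12 \left(125 + 79\right) = 12 \cdot 204 = 2448$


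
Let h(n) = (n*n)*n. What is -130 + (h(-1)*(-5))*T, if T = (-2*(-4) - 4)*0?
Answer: -130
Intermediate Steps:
h(n) = n**3 (h(n) = n**2*n = n**3)
T = 0 (T = (8 - 4)*0 = 4*0 = 0)
-130 + (h(-1)*(-5))*T = -130 + ((-1)**3*(-5))*0 = -130 - 1*(-5)*0 = -130 + 5*0 = -130 + 0 = -130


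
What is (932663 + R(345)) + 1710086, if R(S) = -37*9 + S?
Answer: 2642761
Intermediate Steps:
R(S) = -333 + S
(932663 + R(345)) + 1710086 = (932663 + (-333 + 345)) + 1710086 = (932663 + 12) + 1710086 = 932675 + 1710086 = 2642761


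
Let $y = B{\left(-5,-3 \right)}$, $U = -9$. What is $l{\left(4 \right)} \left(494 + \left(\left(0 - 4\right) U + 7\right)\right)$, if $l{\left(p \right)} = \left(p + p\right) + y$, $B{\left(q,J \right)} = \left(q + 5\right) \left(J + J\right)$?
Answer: $4296$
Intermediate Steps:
$B{\left(q,J \right)} = 2 J \left(5 + q\right)$ ($B{\left(q,J \right)} = \left(5 + q\right) 2 J = 2 J \left(5 + q\right)$)
$y = 0$ ($y = 2 \left(-3\right) \left(5 - 5\right) = 2 \left(-3\right) 0 = 0$)
$l{\left(p \right)} = 2 p$ ($l{\left(p \right)} = \left(p + p\right) + 0 = 2 p + 0 = 2 p$)
$l{\left(4 \right)} \left(494 + \left(\left(0 - 4\right) U + 7\right)\right) = 2 \cdot 4 \left(494 + \left(\left(0 - 4\right) \left(-9\right) + 7\right)\right) = 8 \left(494 + \left(\left(-4\right) \left(-9\right) + 7\right)\right) = 8 \left(494 + \left(36 + 7\right)\right) = 8 \left(494 + 43\right) = 8 \cdot 537 = 4296$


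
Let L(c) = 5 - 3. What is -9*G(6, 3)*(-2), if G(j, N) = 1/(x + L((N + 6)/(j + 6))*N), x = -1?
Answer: 18/5 ≈ 3.6000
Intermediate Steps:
L(c) = 2
G(j, N) = 1/(-1 + 2*N)
-9*G(6, 3)*(-2) = -9/(-1 + 2*3)*(-2) = -9/(-1 + 6)*(-2) = -9/5*(-2) = 18/5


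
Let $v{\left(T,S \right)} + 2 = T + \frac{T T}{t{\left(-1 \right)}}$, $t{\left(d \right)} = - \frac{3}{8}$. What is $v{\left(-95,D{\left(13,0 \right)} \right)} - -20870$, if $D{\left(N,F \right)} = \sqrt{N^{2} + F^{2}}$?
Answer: $- \frac{9881}{3} \approx -3293.7$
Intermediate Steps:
$D{\left(N,F \right)} = \sqrt{F^{2} + N^{2}}$
$t{\left(d \right)} = - \frac{3}{8}$ ($t{\left(d \right)} = \left(-3\right) \frac{1}{8} = - \frac{3}{8}$)
$v{\left(T,S \right)} = -2 + T - \frac{8 T^{2}}{3}$ ($v{\left(T,S \right)} = -2 + \left(T + \frac{T T}{- \frac{3}{8}}\right) = -2 + \left(T + T^{2} \left(- \frac{8}{3}\right)\right) = -2 - \left(- T + \frac{8 T^{2}}{3}\right) = -2 + T - \frac{8 T^{2}}{3}$)
$v{\left(-95,D{\left(13,0 \right)} \right)} - -20870 = \left(-2 - 95 - \frac{8 \left(-95\right)^{2}}{3}\right) - -20870 = \left(-2 - 95 - \frac{72200}{3}\right) + 20870 = - \frac{72491}{3} + 20870 = - \frac{9881}{3}$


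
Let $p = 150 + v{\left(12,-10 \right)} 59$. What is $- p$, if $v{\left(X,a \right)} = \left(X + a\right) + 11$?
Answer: $-917$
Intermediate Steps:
$v{\left(X,a \right)} = 11 + X + a$
$p = 917$ ($p = 150 + \left(11 + 12 - 10\right) 59 = 150 + 13 \cdot 59 = 150 + 767 = 917$)
$- p = \left(-1\right) 917 = -917$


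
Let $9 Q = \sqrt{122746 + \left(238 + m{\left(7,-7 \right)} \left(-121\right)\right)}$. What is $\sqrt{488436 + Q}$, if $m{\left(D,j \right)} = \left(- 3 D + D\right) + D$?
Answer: $\frac{\sqrt{4395924 + 3 \sqrt{13759}}}{3} \approx 698.91$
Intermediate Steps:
$m{\left(D,j \right)} = - D$ ($m{\left(D,j \right)} = - 2 D + D = - D$)
$Q = \frac{\sqrt{13759}}{3}$ ($Q = \frac{\sqrt{122746 + \left(238 + \left(-1\right) 7 \left(-121\right)\right)}}{9} = \frac{\sqrt{122746 + \left(238 - -847\right)}}{9} = \frac{\sqrt{122746 + \left(238 + 847\right)}}{9} = \frac{\sqrt{122746 + 1085}}{9} = \frac{\sqrt{123831}}{9} = \frac{3 \sqrt{13759}}{9} = \frac{\sqrt{13759}}{3} \approx 39.1$)
$\sqrt{488436 + Q} = \sqrt{488436 + \frac{\sqrt{13759}}{3}}$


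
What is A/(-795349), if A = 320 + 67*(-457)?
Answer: 30299/795349 ≈ 0.038095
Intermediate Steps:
A = -30299 (A = 320 - 30619 = -30299)
A/(-795349) = -30299/(-795349) = -30299*(-1/795349) = 30299/795349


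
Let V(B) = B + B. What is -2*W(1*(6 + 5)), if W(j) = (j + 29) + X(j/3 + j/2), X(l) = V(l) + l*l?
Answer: -5125/18 ≈ -284.72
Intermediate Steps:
V(B) = 2*B
X(l) = l² + 2*l (X(l) = 2*l + l*l = 2*l + l² = l² + 2*l)
W(j) = 29 + j + 5*j*(2 + 5*j/6)/6 (W(j) = (j + 29) + (j/3 + j/2)*(2 + (j/3 + j/2)) = (29 + j) + (j*(⅓) + j*(½))*(2 + (j*(⅓) + j*(½))) = (29 + j) + (j/3 + j/2)*(2 + (j/3 + j/2)) = (29 + j) + (5*j/6)*(2 + 5*j/6) = (29 + j) + 5*j*(2 + 5*j/6)/6 = 29 + j + 5*j*(2 + 5*j/6)/6)
-2*W(1*(6 + 5)) = -2*(29 + 8*(1*(6 + 5))/3 + 25*(1*(6 + 5))²/36) = -2*(29 + 8*(1*11)/3 + 25*(1*11)²/36) = -2*(29 + (8/3)*11 + (25/36)*11²) = -2*(29 + 88/3 + (25/36)*121) = -2*(29 + 88/3 + 3025/36) = -2*5125/36 = -5125/18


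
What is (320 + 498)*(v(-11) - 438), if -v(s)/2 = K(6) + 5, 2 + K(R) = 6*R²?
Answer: -716568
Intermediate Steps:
K(R) = -2 + 6*R²
v(s) = -438 (v(s) = -2*((-2 + 6*6²) + 5) = -2*((-2 + 6*36) + 5) = -2*((-2 + 216) + 5) = -2*(214 + 5) = -2*219 = -438)
(320 + 498)*(v(-11) - 438) = (320 + 498)*(-438 - 438) = 818*(-876) = -716568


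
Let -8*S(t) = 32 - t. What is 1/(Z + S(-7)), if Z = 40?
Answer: 8/281 ≈ 0.028470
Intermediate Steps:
S(t) = -4 + t/8 (S(t) = -(32 - t)/8 = -4 + t/8)
1/(Z + S(-7)) = 1/(40 + (-4 + (⅛)*(-7))) = 1/(40 + (-4 - 7/8)) = 1/(40 - 39/8) = 1/(281/8) = 8/281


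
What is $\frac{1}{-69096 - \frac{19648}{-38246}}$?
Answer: $- \frac{19123}{1321312984} \approx -1.4473 \cdot 10^{-5}$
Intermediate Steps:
$\frac{1}{-69096 - \frac{19648}{-38246}} = \frac{1}{-69096 - - \frac{9824}{19123}} = \frac{1}{-69096 + \frac{9824}{19123}} = \frac{1}{- \frac{1321312984}{19123}} = - \frac{19123}{1321312984}$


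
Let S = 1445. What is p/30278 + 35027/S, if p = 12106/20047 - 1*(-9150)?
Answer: 10762934884101/438545265185 ≈ 24.542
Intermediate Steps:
p = 183442156/20047 (p = 12106*(1/20047) + 9150 = 12106/20047 + 9150 = 183442156/20047 ≈ 9150.6)
p/30278 + 35027/S = (183442156/20047)/30278 + 35027/1445 = (183442156/20047)*(1/30278) + 35027*(1/1445) = 91721078/303491533 + 35027/1445 = 10762934884101/438545265185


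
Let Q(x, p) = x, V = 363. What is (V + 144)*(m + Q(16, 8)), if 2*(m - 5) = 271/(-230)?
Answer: 4760223/460 ≈ 10348.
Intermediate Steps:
m = 2029/460 (m = 5 + (271/(-230))/2 = 5 + (271*(-1/230))/2 = 5 + (½)*(-271/230) = 5 - 271/460 = 2029/460 ≈ 4.4109)
(V + 144)*(m + Q(16, 8)) = (363 + 144)*(2029/460 + 16) = 507*(9389/460) = 4760223/460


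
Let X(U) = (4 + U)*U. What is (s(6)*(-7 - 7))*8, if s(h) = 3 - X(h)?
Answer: 6384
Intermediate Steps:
X(U) = U*(4 + U)
s(h) = 3 - h*(4 + h)
(s(6)*(-7 - 7))*8 = ((3 - 1*6*(4 + 6))*(-7 - 7))*8 = ((3 - 1*6*10)*(-14))*8 = ((3 - 60)*(-14))*8 = -57*(-14)*8 = 798*8 = 6384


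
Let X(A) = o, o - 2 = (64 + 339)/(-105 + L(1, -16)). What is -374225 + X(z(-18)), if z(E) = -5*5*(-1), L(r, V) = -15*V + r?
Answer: -50893925/136 ≈ -3.7422e+5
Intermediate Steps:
L(r, V) = r - 15*V
z(E) = 25 (z(E) = -25*(-1) = 25)
o = 675/136 (o = 2 + (64 + 339)/(-105 + (1 - 15*(-16))) = 2 + 403/(-105 + (1 + 240)) = 2 + 403/(-105 + 241) = 2 + 403/136 = 675/136 ≈ 4.9632)
X(A) = 675/136
-374225 + X(z(-18)) = -374225 + 675/136 = -50893925/136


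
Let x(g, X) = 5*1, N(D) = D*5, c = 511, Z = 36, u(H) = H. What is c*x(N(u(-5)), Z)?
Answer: 2555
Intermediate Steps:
N(D) = 5*D
x(g, X) = 5
c*x(N(u(-5)), Z) = 511*5 = 2555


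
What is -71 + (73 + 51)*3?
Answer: 301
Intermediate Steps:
-71 + (73 + 51)*3 = -71 + 124*3 = -71 + 372 = 301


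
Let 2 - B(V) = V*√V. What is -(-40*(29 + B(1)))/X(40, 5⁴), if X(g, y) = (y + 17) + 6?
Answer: 50/27 ≈ 1.8519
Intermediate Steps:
B(V) = 2 - V^(3/2) (B(V) = 2 - V*√V = 2 - V^(3/2))
X(g, y) = 23 + y (X(g, y) = (17 + y) + 6 = 23 + y)
-(-40*(29 + B(1)))/X(40, 5⁴) = -(-40*(29 + (2 - 1^(3/2))))/(23 + 5⁴) = -(-40*(29 + (2 - 1*1)))/(23 + 625) = -(-40*(29 + (2 - 1)))/648 = -(-40*(29 + 1))/648 = -(-40*30)/648 = -(-1200)/648 = -1*(-50/27) = 50/27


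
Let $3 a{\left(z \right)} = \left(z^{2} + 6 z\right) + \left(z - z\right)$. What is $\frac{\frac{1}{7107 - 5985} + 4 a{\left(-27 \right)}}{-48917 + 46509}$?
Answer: $- \frac{848233}{2701776} \approx -0.31395$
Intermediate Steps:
$a{\left(z \right)} = 2 z + \frac{z^{2}}{3}$ ($a{\left(z \right)} = \frac{\left(z^{2} + 6 z\right) + \left(z - z\right)}{3} = \frac{\left(z^{2} + 6 z\right) + 0}{3} = \frac{z^{2} + 6 z}{3} = 2 z + \frac{z^{2}}{3}$)
$\frac{\frac{1}{7107 - 5985} + 4 a{\left(-27 \right)}}{-48917 + 46509} = \frac{\frac{1}{7107 - 5985} + 4 \cdot \frac{1}{3} \left(-27\right) \left(6 - 27\right)}{-48917 + 46509} = \frac{\frac{1}{1122} + 4 \cdot \frac{1}{3} \left(-27\right) \left(-21\right)}{-2408} = \left(\frac{1}{1122} + 4 \cdot 189\right) \left(- \frac{1}{2408}\right) = \left(\frac{1}{1122} + 756\right) \left(- \frac{1}{2408}\right) = \frac{848233}{1122} \left(- \frac{1}{2408}\right) = - \frac{848233}{2701776}$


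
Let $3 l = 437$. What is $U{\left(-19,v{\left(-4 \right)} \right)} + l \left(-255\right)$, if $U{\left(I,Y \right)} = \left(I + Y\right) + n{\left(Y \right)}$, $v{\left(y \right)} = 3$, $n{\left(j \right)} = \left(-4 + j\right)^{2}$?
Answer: $-37160$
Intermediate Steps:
$l = \frac{437}{3}$ ($l = \frac{1}{3} \cdot 437 = \frac{437}{3} \approx 145.67$)
$U{\left(I,Y \right)} = I + Y + \left(-4 + Y\right)^{2}$ ($U{\left(I,Y \right)} = \left(I + Y\right) + \left(-4 + Y\right)^{2} = I + Y + \left(-4 + Y\right)^{2}$)
$U{\left(-19,v{\left(-4 \right)} \right)} + l \left(-255\right) = \left(-19 + 3 + \left(-4 + 3\right)^{2}\right) + \frac{437}{3} \left(-255\right) = \left(-19 + 3 + \left(-1\right)^{2}\right) - 37145 = \left(-19 + 3 + 1\right) - 37145 = -15 - 37145 = -37160$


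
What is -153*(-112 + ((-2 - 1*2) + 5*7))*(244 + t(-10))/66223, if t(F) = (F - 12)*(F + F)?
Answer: 8476812/66223 ≈ 128.00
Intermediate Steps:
t(F) = 2*F*(-12 + F) (t(F) = (-12 + F)*(2*F) = 2*F*(-12 + F))
-153*(-112 + ((-2 - 1*2) + 5*7))*(244 + t(-10))/66223 = -153*(-112 + ((-2 - 1*2) + 5*7))*(244 + 2*(-10)*(-12 - 10))/66223 = -153*(-112 + ((-2 - 2) + 35))*(244 + 2*(-10)*(-22))*(1/66223) = -153*(-112 + (-4 + 35))*(244 + 440)*(1/66223) = -153*(-112 + 31)*684*(1/66223) = -(-12393)*684*(1/66223) = -153*(-55404)*(1/66223) = 8476812*(1/66223) = 8476812/66223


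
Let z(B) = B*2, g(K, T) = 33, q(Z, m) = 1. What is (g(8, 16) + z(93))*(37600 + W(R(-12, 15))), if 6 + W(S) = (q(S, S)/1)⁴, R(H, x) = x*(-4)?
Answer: 8233305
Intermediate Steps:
R(H, x) = -4*x
W(S) = -5 (W(S) = -6 + (1/1)⁴ = -6 + (1*1)⁴ = -6 + 1⁴ = -6 + 1 = -5)
z(B) = 2*B
(g(8, 16) + z(93))*(37600 + W(R(-12, 15))) = (33 + 2*93)*(37600 - 5) = (33 + 186)*37595 = 219*37595 = 8233305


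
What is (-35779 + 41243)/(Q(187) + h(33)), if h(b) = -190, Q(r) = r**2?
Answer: 5464/34779 ≈ 0.15711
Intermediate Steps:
(-35779 + 41243)/(Q(187) + h(33)) = (-35779 + 41243)/(187**2 - 190) = 5464/(34969 - 190) = 5464/34779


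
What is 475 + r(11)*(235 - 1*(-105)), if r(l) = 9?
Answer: 3535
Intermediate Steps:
475 + r(11)*(235 - 1*(-105)) = 475 + 9*(235 - 1*(-105)) = 475 + 9*(235 + 105) = 475 + 9*340 = 475 + 3060 = 3535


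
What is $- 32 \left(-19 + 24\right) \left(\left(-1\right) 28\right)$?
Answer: $4480$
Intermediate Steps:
$- 32 \left(-19 + 24\right) \left(\left(-1\right) 28\right) = \left(-32\right) 5 \left(-28\right) = \left(-160\right) \left(-28\right) = 4480$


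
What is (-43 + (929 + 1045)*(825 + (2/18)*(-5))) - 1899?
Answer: 4876534/3 ≈ 1.6255e+6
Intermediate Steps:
(-43 + (929 + 1045)*(825 + (2/18)*(-5))) - 1899 = (-43 + 1974*(825 + (2*(1/18))*(-5))) - 1899 = (-43 + 1974*(825 + (1/9)*(-5))) - 1899 = (-43 + 1974*(825 - 5/9)) - 1899 = (-43 + 1974*(7420/9)) - 1899 = (-43 + 4882360/3) - 1899 = 4882231/3 - 1899 = 4876534/3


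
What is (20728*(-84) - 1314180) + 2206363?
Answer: -848969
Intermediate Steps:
(20728*(-84) - 1314180) + 2206363 = (-1741152 - 1314180) + 2206363 = -3055332 + 2206363 = -848969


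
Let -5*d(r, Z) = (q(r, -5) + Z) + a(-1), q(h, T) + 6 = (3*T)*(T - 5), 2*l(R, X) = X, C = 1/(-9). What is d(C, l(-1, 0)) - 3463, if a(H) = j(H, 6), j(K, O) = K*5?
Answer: -17454/5 ≈ -3490.8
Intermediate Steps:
j(K, O) = 5*K
C = -⅑ ≈ -0.11111
l(R, X) = X/2
a(H) = 5*H
q(h, T) = -6 + 3*T*(-5 + T) (q(h, T) = -6 + (3*T)*(T - 5) = -6 + (3*T)*(-5 + T) = -6 + 3*T*(-5 + T))
d(r, Z) = -139/5 - Z/5 (d(r, Z) = -(((-6 - 15*(-5) + 3*(-5)²) + Z) + 5*(-1))/5 = -(((-6 + 75 + 3*25) + Z) - 5)/5 = -(((-6 + 75 + 75) + Z) - 5)/5 = -((144 + Z) - 5)/5 = -(139 + Z)/5 = -139/5 - Z/5)
d(C, l(-1, 0)) - 3463 = (-139/5 - 0/10) - 3463 = (-139/5 - ⅕*0) - 3463 = (-139/5 + 0) - 3463 = -139/5 - 3463 = -17454/5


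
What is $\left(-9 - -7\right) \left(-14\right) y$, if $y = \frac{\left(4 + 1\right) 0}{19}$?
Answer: $0$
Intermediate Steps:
$y = 0$ ($y = 5 \cdot 0 \cdot \frac{1}{19} = 0 \cdot \frac{1}{19} = 0$)
$\left(-9 - -7\right) \left(-14\right) y = \left(-9 - -7\right) \left(-14\right) 0 = \left(-9 + 7\right) \left(-14\right) 0 = \left(-2\right) \left(-14\right) 0 = 28 \cdot 0 = 0$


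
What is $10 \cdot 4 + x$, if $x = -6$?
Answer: $34$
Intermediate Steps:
$10 \cdot 4 + x = 10 \cdot 4 - 6 = 40 - 6 = 34$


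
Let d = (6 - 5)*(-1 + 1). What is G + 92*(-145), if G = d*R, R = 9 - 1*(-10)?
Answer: -13340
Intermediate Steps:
R = 19 (R = 9 + 10 = 19)
d = 0 (d = 1*0 = 0)
G = 0 (G = 0*19 = 0)
G + 92*(-145) = 0 + 92*(-145) = 0 - 13340 = -13340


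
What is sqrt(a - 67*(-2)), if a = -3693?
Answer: I*sqrt(3559) ≈ 59.657*I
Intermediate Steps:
sqrt(a - 67*(-2)) = sqrt(-3693 - 67*(-2)) = sqrt(-3693 + 134) = sqrt(-3559) = I*sqrt(3559)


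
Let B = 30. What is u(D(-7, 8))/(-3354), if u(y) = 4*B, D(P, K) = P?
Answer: -20/559 ≈ -0.035778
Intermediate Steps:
u(y) = 120 (u(y) = 4*30 = 120)
u(D(-7, 8))/(-3354) = 120/(-3354) = 120*(-1/3354) = -20/559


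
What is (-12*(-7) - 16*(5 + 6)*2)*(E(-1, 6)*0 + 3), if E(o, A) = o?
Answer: -804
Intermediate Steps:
(-12*(-7) - 16*(5 + 6)*2)*(E(-1, 6)*0 + 3) = (-12*(-7) - 16*(5 + 6)*2)*(-1*0 + 3) = (84 - 16*11*2)*(0 + 3) = (84 - 4*44*2)*3 = (84 - 176*2)*3 = (84 - 352)*3 = -268*3 = -804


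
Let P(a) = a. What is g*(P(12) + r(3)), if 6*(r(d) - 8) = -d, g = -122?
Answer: -2379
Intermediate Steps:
r(d) = 8 - d/6 (r(d) = 8 + (-d)/6 = 8 - d/6)
g*(P(12) + r(3)) = -122*(12 + (8 - ⅙*3)) = -122*(12 + (8 - ½)) = -122*(12 + 15/2) = -122*39/2 = -2379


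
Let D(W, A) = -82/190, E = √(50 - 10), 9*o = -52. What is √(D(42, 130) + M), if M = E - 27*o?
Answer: √(1404005 + 18050*√10)/95 ≈ 12.724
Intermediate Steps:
o = -52/9 (o = (⅑)*(-52) = -52/9 ≈ -5.7778)
E = 2*√10 (E = √40 = 2*√10 ≈ 6.3246)
D(W, A) = -41/95 (D(W, A) = -82*1/190 = -41/95)
M = 156 + 2*√10 (M = 2*√10 - 27*(-52/9) = 2*√10 + 156 = 156 + 2*√10 ≈ 162.32)
√(D(42, 130) + M) = √(-41/95 + (156 + 2*√10)) = √(14779/95 + 2*√10)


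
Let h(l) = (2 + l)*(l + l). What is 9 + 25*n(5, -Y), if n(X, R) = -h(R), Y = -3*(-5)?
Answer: -9741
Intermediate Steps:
Y = 15
h(l) = 2*l*(2 + l) (h(l) = (2 + l)*(2*l) = 2*l*(2 + l))
n(X, R) = -2*R*(2 + R)
9 + 25*n(5, -Y) = 9 + 25*(-2*(-1*15)*(2 - 1*15)) = 9 + 25*(-2*(-15)*(2 - 15)) = 9 + 25*(-2*(-15)*(-13)) = 9 + 25*(-390) = 9 - 9750 = -9741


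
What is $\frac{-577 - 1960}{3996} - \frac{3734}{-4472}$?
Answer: $\frac{223475}{1116882} \approx 0.20009$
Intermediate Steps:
$\frac{-577 - 1960}{3996} - \frac{3734}{-4472} = \left(-2537\right) \frac{1}{3996} - - \frac{1867}{2236} = - \frac{2537}{3996} + \frac{1867}{2236} = \frac{223475}{1116882}$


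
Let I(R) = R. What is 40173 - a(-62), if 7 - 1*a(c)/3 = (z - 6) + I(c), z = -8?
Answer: 39924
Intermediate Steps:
a(c) = 63 - 3*c (a(c) = 21 - 3*((-8 - 6) + c) = 21 - 3*(-14 + c) = 21 + (42 - 3*c) = 63 - 3*c)
40173 - a(-62) = 40173 - (63 - 3*(-62)) = 40173 - (63 + 186) = 40173 - 1*249 = 40173 - 249 = 39924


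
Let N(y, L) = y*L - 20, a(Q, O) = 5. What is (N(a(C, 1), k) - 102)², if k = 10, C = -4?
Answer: 5184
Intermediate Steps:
N(y, L) = -20 + L*y (N(y, L) = L*y - 20 = -20 + L*y)
(N(a(C, 1), k) - 102)² = ((-20 + 10*5) - 102)² = ((-20 + 50) - 102)² = (30 - 102)² = (-72)² = 5184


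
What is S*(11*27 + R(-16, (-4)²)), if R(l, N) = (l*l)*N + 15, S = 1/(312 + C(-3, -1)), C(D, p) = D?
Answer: 4408/309 ≈ 14.265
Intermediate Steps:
S = 1/309 (S = 1/(312 - 3) = 1/309 ≈ 0.0032362)
R(l, N) = 15 + N*l² (R(l, N) = l²*N + 15 = N*l² + 15 = 15 + N*l²)
S*(11*27 + R(-16, (-4)²)) = (11*27 + (15 + (-4)²*(-16)²))/309 = (297 + (15 + 16*256))/309 = (297 + (15 + 4096))/309 = (297 + 4111)/309 = (1/309)*4408 = 4408/309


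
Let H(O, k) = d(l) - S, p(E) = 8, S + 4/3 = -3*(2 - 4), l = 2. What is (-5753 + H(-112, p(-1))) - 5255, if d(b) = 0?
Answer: -33038/3 ≈ -11013.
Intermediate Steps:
S = 14/3 (S = -4/3 - 3*(2 - 4) = -4/3 - 3*(-2) = -4/3 + 6 = 14/3 ≈ 4.6667)
H(O, k) = -14/3 (H(O, k) = 0 - 1*14/3 = 0 - 14/3 = -14/3)
(-5753 + H(-112, p(-1))) - 5255 = (-5753 - 14/3) - 5255 = -17273/3 - 5255 = -33038/3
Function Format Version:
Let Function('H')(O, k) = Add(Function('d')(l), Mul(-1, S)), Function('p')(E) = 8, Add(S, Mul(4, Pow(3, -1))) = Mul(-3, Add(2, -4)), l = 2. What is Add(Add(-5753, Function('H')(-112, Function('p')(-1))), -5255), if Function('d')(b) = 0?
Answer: Rational(-33038, 3) ≈ -11013.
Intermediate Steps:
S = Rational(14, 3) (S = Add(Rational(-4, 3), Mul(-3, Add(2, -4))) = Add(Rational(-4, 3), Mul(-3, -2)) = Add(Rational(-4, 3), 6) = Rational(14, 3) ≈ 4.6667)
Function('H')(O, k) = Rational(-14, 3) (Function('H')(O, k) = Add(0, Mul(-1, Rational(14, 3))) = Add(0, Rational(-14, 3)) = Rational(-14, 3))
Add(Add(-5753, Function('H')(-112, Function('p')(-1))), -5255) = Add(Add(-5753, Rational(-14, 3)), -5255) = Add(Rational(-17273, 3), -5255) = Rational(-33038, 3)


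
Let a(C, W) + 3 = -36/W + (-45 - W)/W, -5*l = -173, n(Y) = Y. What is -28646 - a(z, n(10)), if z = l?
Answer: -286339/10 ≈ -28634.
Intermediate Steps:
l = 173/5 (l = -⅕*(-173) = 173/5 ≈ 34.600)
z = 173/5 ≈ 34.600
a(C, W) = -3 - 36/W + (-45 - W)/W (a(C, W) = -3 + (-36/W + (-45 - W)/W) = -3 - 36/W + (-45 - W)/W)
-28646 - a(z, n(10)) = -28646 - (-4 - 81/10) = -28646 - 1*(-121/10) = -28646 + 121/10 = -286339/10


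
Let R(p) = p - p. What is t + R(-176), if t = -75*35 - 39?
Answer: -2664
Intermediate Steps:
t = -2664 (t = -2625 - 39 = -2664)
R(p) = 0
t + R(-176) = -2664 + 0 = -2664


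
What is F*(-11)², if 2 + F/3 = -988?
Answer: -359370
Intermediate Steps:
F = -2970 (F = -6 + 3*(-988) = -6 - 2964 = -2970)
F*(-11)² = -2970*(-11)² = -2970*121 = -359370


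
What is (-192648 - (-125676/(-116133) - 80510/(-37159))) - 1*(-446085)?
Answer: 364554833024975/1438462049 ≈ 2.5343e+5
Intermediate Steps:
(-192648 - (-125676/(-116133) - 80510/(-37159))) - 1*(-446085) = (-192648 - (-125676*(-1/116133) - 80510*(-1/37159))) + 446085 = (-192648 - (41892/38711 + 80510/37159)) + 446085 = (-192648 - 1*4673287438/1438462049) + 446085 = (-192648 - 4673287438/1438462049) + 446085 = -277121510103190/1438462049 + 446085 = 364554833024975/1438462049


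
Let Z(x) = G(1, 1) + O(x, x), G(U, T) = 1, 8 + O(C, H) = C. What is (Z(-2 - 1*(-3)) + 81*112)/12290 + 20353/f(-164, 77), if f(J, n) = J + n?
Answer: -124674814/534615 ≈ -233.20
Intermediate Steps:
O(C, H) = -8 + C
Z(x) = -7 + x (Z(x) = 1 + (-8 + x) = -7 + x)
(Z(-2 - 1*(-3)) + 81*112)/12290 + 20353/f(-164, 77) = ((-7 + (-2 - 1*(-3))) + 81*112)/12290 + 20353/(-164 + 77) = ((-7 + (-2 + 3)) + 9072)*(1/12290) + 20353/(-87) = ((-7 + 1) + 9072)*(1/12290) + 20353*(-1/87) = (-6 + 9072)*(1/12290) - 20353/87 = 9066*(1/12290) - 20353/87 = 4533/6145 - 20353/87 = -124674814/534615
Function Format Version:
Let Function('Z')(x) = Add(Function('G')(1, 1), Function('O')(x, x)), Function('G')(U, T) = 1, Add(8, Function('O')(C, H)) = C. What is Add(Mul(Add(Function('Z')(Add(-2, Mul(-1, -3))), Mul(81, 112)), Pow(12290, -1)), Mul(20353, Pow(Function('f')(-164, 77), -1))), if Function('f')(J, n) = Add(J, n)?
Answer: Rational(-124674814, 534615) ≈ -233.20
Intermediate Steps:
Function('O')(C, H) = Add(-8, C)
Function('Z')(x) = Add(-7, x) (Function('Z')(x) = Add(1, Add(-8, x)) = Add(-7, x))
Add(Mul(Add(Function('Z')(Add(-2, Mul(-1, -3))), Mul(81, 112)), Pow(12290, -1)), Mul(20353, Pow(Function('f')(-164, 77), -1))) = Add(Mul(Add(Add(-7, Add(-2, Mul(-1, -3))), Mul(81, 112)), Pow(12290, -1)), Mul(20353, Pow(Add(-164, 77), -1))) = Add(Mul(Add(Add(-7, Add(-2, 3)), 9072), Rational(1, 12290)), Mul(20353, Pow(-87, -1))) = Add(Mul(Add(Add(-7, 1), 9072), Rational(1, 12290)), Mul(20353, Rational(-1, 87))) = Add(Mul(Add(-6, 9072), Rational(1, 12290)), Rational(-20353, 87)) = Add(Mul(9066, Rational(1, 12290)), Rational(-20353, 87)) = Add(Rational(4533, 6145), Rational(-20353, 87)) = Rational(-124674814, 534615)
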